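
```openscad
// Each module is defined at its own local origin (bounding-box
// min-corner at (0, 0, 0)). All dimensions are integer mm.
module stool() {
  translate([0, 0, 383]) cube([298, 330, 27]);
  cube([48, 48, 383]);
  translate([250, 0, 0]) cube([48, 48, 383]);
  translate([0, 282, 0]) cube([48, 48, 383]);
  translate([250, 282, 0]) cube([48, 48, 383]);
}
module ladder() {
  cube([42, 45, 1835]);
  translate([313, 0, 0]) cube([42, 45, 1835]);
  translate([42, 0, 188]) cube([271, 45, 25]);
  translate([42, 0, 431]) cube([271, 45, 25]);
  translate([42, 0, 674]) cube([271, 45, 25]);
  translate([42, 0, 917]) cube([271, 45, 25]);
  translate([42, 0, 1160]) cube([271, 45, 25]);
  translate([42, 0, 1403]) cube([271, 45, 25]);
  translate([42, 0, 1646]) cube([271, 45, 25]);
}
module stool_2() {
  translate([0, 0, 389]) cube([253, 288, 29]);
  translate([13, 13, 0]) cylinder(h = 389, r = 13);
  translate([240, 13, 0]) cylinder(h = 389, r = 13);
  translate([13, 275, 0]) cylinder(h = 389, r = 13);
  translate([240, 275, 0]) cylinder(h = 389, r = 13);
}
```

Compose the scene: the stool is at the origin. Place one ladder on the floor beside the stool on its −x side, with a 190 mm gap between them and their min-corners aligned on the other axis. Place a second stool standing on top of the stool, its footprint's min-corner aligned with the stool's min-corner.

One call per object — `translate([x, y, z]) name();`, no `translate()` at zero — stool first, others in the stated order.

stool();
translate([-545, 0, 0]) ladder();
translate([0, 0, 410]) stool_2();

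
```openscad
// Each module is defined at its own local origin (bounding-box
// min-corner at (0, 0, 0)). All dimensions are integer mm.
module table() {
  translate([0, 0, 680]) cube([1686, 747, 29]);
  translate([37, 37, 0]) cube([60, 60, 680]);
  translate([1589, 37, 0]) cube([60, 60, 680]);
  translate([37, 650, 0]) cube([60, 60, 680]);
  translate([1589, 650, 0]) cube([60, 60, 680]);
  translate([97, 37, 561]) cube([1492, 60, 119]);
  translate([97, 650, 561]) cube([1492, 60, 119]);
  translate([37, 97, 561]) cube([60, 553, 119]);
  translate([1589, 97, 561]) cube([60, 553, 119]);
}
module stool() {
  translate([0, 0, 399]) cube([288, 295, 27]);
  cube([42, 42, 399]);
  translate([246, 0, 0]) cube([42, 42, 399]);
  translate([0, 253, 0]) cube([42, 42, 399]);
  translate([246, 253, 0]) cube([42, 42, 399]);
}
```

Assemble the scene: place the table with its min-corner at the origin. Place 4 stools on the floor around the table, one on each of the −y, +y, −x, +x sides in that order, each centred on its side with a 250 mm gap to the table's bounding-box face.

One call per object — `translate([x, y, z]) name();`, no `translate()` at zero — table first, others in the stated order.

table();
translate([699, -545, 0]) stool();
translate([699, 997, 0]) stool();
translate([-538, 226, 0]) stool();
translate([1936, 226, 0]) stool();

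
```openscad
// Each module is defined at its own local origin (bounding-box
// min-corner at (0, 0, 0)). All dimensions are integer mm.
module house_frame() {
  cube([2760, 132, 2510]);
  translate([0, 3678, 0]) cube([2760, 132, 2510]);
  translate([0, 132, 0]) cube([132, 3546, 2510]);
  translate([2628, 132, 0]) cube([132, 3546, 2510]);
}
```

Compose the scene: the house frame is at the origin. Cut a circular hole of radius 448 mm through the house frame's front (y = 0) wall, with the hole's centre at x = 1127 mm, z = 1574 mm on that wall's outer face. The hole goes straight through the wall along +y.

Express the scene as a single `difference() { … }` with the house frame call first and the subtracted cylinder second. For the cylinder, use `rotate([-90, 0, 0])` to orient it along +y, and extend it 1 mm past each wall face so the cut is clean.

difference() {
  house_frame();
  translate([1127, -1, 1574]) rotate([-90, 0, 0]) cylinder(h = 134, r = 448);
}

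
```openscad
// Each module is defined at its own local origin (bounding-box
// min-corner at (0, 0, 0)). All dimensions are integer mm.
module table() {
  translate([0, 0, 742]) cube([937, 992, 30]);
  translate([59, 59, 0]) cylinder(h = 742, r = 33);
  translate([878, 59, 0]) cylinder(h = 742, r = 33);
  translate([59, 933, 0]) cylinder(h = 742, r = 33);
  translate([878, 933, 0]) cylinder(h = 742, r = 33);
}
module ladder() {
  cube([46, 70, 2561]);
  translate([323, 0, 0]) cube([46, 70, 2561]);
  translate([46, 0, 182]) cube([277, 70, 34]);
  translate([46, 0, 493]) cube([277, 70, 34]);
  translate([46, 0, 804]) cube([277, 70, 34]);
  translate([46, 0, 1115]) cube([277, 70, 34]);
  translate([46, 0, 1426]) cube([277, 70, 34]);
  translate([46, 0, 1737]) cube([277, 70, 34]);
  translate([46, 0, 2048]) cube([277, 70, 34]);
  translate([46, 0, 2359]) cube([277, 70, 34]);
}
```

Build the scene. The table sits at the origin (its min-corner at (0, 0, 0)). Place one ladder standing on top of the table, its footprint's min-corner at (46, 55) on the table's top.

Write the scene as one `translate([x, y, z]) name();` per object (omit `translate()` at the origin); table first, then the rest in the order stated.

table();
translate([46, 55, 772]) ladder();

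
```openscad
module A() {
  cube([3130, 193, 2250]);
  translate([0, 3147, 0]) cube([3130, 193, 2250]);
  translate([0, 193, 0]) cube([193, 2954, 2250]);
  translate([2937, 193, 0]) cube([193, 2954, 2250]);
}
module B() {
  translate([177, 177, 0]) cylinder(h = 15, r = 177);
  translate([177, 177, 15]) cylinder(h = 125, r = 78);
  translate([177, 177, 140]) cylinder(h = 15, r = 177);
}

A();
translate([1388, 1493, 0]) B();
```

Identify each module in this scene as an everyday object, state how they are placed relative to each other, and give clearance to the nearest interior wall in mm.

Clearances: x = 1195, y = 1300; minimum 1195 mm.

A is a house frame. B is a spool. The spool sits inside the house frame, centred. The clearance to the nearest interior wall is 1195 mm.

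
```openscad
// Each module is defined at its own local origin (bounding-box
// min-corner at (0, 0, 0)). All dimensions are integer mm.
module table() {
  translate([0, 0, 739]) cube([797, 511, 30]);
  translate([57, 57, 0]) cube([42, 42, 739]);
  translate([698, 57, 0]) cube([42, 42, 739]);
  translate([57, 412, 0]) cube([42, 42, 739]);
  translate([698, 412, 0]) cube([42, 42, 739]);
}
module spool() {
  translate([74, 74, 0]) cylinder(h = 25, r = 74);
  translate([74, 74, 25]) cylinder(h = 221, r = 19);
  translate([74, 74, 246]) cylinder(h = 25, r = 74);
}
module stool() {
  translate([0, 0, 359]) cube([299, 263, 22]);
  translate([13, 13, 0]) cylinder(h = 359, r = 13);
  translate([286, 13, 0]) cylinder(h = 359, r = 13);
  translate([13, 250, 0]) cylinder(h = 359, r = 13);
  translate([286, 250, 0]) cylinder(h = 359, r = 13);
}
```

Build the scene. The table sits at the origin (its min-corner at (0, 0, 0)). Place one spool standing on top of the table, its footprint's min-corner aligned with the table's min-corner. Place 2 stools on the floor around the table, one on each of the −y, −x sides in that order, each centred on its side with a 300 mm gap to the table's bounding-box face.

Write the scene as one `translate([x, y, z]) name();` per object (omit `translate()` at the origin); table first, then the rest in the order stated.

table();
translate([0, 0, 769]) spool();
translate([249, -563, 0]) stool();
translate([-599, 124, 0]) stool();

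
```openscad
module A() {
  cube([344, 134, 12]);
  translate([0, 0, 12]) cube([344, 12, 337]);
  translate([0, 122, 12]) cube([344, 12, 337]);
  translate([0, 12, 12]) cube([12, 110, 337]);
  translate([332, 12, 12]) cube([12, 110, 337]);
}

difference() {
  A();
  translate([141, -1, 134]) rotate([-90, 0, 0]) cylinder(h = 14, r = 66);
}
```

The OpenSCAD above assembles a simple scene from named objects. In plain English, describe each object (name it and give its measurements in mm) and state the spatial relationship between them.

A is an open storage box with external size 344×134×349 mm and wall thickness 12 mm (the base is also 12 mm thick). The base covers the whole footprint; the four walls stand on the base, with the y-facing walls full-width and the x-facing walls fitting between their inner faces.

The open box has a circular hole of radius 66 mm through its front wall, centred at (x = 141, z = 134).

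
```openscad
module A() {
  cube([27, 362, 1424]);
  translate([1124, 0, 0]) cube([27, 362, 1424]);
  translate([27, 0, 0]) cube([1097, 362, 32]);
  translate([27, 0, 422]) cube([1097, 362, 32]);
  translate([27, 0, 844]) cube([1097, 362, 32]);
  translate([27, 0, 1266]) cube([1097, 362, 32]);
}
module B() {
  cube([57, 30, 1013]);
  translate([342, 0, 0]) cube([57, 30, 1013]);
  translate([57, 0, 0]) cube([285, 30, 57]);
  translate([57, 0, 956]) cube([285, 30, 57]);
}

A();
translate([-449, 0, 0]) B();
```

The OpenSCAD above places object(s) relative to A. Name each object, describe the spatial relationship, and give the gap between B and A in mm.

A is a bookshelf. B is a picture frame. The picture frame is on the floor beside the bookshelf on its −x side. The gap between the picture frame and the bookshelf is 50 mm.

The picture frame's nearest face is 50 mm from the bookshelf's −x face.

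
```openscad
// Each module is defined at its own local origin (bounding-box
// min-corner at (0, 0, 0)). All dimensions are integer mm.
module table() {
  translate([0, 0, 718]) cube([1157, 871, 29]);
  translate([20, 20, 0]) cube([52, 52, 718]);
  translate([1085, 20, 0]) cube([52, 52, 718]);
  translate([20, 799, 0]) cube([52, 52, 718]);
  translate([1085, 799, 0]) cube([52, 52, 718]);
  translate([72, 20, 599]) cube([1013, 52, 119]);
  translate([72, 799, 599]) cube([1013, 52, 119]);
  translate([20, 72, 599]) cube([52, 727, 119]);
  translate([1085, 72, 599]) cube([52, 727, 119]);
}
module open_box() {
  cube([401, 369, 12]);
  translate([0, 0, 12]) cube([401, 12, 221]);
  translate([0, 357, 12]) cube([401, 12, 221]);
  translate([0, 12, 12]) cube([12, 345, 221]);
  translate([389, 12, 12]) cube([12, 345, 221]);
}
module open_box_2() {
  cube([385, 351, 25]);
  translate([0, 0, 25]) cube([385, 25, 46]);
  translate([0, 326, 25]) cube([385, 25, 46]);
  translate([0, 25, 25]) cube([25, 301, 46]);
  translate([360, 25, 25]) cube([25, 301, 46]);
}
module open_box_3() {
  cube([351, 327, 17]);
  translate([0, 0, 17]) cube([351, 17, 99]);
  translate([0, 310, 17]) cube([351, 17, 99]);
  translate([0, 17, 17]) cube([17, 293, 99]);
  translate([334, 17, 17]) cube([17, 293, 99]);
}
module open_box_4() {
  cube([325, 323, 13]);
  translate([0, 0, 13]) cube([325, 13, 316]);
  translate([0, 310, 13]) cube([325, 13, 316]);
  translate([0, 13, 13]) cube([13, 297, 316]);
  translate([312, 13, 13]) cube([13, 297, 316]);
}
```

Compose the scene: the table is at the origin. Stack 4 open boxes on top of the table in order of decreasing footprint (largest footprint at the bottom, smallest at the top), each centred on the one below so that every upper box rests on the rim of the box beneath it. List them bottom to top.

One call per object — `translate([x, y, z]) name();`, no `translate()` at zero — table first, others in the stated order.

table();
translate([378, 251, 747]) open_box();
translate([386, 260, 980]) open_box_2();
translate([403, 272, 1051]) open_box_3();
translate([416, 274, 1167]) open_box_4();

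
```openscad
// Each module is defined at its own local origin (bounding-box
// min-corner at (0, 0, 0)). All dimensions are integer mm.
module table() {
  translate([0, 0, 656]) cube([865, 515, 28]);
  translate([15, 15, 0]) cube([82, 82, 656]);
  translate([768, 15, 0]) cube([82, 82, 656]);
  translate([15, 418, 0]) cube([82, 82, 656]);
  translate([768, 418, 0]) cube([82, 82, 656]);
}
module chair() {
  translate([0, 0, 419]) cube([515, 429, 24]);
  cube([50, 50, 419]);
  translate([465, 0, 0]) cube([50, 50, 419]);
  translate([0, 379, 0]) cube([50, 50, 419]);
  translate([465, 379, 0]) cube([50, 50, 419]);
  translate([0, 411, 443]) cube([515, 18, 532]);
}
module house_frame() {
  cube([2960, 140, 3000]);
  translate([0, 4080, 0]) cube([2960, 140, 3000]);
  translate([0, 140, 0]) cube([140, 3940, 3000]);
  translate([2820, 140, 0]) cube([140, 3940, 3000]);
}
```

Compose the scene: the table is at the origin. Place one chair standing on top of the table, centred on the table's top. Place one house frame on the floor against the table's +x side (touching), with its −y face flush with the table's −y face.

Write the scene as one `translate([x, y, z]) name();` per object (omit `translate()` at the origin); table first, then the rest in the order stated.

table();
translate([175, 43, 684]) chair();
translate([865, 0, 0]) house_frame();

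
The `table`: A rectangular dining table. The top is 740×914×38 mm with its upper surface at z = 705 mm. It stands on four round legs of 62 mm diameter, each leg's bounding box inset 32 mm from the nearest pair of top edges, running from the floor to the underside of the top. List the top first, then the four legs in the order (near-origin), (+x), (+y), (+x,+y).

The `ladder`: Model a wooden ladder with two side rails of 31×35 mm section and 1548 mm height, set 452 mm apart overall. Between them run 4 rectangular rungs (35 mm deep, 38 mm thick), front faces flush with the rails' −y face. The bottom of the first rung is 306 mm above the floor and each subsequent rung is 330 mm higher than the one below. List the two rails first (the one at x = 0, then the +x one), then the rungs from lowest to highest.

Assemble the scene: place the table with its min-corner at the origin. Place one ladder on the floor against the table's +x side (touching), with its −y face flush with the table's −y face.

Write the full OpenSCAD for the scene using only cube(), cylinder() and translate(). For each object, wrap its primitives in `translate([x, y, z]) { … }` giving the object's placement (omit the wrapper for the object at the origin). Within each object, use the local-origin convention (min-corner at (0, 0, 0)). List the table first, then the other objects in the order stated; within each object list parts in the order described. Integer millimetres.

translate([0, 0, 667]) cube([740, 914, 38]);
translate([63, 63, 0]) cylinder(h = 667, r = 31);
translate([677, 63, 0]) cylinder(h = 667, r = 31);
translate([63, 851, 0]) cylinder(h = 667, r = 31);
translate([677, 851, 0]) cylinder(h = 667, r = 31);
translate([740, 0, 0]) {
  cube([31, 35, 1548]);
  translate([421, 0, 0]) cube([31, 35, 1548]);
  translate([31, 0, 306]) cube([390, 35, 38]);
  translate([31, 0, 636]) cube([390, 35, 38]);
  translate([31, 0, 966]) cube([390, 35, 38]);
  translate([31, 0, 1296]) cube([390, 35, 38]);
}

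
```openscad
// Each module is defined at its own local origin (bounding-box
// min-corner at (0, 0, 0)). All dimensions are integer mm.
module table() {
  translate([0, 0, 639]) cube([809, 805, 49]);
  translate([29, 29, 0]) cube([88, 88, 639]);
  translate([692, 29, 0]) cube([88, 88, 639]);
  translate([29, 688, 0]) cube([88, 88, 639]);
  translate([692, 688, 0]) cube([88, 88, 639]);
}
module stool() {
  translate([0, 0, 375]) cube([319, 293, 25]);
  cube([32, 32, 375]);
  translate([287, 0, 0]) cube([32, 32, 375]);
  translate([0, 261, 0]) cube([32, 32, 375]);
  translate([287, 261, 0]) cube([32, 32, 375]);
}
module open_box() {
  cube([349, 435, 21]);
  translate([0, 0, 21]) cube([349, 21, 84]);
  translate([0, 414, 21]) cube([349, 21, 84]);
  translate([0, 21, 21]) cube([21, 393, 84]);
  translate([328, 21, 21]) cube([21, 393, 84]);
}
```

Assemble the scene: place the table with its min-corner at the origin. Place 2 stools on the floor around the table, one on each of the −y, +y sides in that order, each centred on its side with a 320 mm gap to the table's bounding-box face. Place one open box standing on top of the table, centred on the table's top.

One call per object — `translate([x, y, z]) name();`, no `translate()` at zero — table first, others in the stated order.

table();
translate([245, -613, 0]) stool();
translate([245, 1125, 0]) stool();
translate([230, 185, 688]) open_box();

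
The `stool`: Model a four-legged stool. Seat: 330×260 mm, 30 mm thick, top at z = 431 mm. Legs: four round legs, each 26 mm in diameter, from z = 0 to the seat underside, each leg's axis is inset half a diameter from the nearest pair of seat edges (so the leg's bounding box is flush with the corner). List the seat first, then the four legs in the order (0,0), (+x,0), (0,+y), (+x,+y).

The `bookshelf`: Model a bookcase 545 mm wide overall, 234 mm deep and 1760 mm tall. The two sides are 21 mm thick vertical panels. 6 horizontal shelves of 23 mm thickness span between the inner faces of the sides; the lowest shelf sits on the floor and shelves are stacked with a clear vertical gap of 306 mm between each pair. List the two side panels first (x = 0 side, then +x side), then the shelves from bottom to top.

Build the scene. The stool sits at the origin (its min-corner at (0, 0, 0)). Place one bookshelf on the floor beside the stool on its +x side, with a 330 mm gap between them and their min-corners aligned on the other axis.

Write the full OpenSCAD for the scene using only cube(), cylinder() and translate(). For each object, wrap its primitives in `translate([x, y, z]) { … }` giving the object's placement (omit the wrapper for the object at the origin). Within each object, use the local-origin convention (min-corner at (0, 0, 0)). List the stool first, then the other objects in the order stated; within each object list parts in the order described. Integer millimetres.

translate([0, 0, 401]) cube([330, 260, 30]);
translate([13, 13, 0]) cylinder(h = 401, r = 13);
translate([317, 13, 0]) cylinder(h = 401, r = 13);
translate([13, 247, 0]) cylinder(h = 401, r = 13);
translate([317, 247, 0]) cylinder(h = 401, r = 13);
translate([660, 0, 0]) {
  cube([21, 234, 1760]);
  translate([524, 0, 0]) cube([21, 234, 1760]);
  translate([21, 0, 0]) cube([503, 234, 23]);
  translate([21, 0, 329]) cube([503, 234, 23]);
  translate([21, 0, 658]) cube([503, 234, 23]);
  translate([21, 0, 987]) cube([503, 234, 23]);
  translate([21, 0, 1316]) cube([503, 234, 23]);
  translate([21, 0, 1645]) cube([503, 234, 23]);
}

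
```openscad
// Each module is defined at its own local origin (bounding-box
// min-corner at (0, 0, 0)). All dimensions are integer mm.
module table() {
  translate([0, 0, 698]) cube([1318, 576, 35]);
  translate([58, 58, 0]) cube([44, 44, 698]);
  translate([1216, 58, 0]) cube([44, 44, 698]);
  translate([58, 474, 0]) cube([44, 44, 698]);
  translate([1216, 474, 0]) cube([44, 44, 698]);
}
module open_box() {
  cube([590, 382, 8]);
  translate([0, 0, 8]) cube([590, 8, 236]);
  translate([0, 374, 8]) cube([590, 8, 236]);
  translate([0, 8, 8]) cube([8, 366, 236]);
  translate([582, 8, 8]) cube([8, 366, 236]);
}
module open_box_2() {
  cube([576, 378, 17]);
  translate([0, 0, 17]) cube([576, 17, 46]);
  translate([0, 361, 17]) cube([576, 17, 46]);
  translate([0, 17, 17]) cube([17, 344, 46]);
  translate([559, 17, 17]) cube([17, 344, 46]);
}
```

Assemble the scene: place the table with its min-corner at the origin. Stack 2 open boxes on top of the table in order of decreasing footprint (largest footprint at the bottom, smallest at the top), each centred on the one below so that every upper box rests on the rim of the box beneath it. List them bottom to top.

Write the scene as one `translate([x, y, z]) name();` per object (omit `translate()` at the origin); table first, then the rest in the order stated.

table();
translate([364, 97, 733]) open_box();
translate([371, 99, 977]) open_box_2();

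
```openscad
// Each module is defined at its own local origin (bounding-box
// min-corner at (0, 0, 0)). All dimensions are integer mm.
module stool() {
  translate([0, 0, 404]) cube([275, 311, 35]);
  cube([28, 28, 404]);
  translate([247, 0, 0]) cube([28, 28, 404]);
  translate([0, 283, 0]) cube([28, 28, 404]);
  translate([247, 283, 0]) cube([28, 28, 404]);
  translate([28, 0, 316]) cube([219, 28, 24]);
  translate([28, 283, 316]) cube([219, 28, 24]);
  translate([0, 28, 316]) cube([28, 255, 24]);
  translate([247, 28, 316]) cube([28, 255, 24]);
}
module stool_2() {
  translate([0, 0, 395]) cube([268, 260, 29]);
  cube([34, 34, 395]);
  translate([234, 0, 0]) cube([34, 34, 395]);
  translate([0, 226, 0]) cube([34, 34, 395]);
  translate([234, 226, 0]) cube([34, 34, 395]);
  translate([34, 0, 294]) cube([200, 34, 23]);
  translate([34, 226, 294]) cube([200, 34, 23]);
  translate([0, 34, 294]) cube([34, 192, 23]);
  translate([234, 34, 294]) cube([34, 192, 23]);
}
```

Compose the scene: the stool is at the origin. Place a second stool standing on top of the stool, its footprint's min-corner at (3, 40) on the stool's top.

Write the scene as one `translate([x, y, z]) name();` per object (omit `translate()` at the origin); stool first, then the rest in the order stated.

stool();
translate([3, 40, 439]) stool_2();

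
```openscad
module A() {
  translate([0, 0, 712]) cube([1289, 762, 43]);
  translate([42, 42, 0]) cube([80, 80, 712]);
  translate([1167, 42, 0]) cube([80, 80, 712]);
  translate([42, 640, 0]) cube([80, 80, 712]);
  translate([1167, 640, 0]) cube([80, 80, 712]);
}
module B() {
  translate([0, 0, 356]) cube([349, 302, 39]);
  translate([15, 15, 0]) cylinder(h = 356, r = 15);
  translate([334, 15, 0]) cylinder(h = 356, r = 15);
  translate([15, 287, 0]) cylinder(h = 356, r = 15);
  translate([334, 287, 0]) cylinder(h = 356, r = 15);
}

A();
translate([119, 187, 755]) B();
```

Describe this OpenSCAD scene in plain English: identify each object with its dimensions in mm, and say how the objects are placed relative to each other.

A is a table: top 1289 mm (x) × 762 mm (y), 43 mm thick, upper face at z = 755 mm, on four 80×80 mm square legs, each inset 42 mm from the nearest pair of top edges, running from z = 0 to the bottom of the top.

B is a four-legged stool. The seat is 349×302 mm, 39 mm thick, top at z = 395 mm. It stands on four round legs, each 30 mm in diameter, from z = 0 to the seat underside, each leg's axis is inset half a diameter from the nearest pair of seat edges (so the leg's bounding box is flush with the corner).

The stool is on top of the table.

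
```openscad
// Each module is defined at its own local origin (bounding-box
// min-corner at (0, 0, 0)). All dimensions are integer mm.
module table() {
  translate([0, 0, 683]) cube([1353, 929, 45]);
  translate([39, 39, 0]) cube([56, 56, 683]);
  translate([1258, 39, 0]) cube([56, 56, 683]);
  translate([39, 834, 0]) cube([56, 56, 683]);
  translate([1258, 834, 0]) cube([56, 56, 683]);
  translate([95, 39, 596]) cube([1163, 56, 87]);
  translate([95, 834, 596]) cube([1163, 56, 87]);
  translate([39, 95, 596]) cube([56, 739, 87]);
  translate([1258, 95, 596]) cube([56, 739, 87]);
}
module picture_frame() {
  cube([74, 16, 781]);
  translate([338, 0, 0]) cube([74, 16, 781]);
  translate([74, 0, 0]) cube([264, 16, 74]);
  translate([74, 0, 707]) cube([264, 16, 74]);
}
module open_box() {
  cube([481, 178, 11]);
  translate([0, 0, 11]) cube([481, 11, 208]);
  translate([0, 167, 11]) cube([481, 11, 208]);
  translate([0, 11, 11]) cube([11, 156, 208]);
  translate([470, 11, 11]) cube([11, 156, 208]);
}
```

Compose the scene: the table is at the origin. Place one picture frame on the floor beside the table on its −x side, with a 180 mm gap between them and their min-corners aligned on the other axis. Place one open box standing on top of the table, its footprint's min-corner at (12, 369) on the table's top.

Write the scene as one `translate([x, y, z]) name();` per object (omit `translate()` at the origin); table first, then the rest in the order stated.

table();
translate([-592, 0, 0]) picture_frame();
translate([12, 369, 728]) open_box();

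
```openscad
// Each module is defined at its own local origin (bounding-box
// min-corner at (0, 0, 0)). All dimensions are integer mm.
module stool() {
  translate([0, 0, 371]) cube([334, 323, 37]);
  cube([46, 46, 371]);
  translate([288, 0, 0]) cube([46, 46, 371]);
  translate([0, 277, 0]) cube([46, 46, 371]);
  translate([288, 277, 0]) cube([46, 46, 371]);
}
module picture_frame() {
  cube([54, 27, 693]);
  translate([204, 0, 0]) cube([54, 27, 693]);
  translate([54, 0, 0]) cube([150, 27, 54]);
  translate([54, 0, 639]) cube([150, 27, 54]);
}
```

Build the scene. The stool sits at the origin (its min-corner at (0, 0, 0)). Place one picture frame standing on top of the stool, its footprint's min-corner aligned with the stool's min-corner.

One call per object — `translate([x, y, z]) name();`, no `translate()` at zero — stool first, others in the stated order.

stool();
translate([0, 0, 408]) picture_frame();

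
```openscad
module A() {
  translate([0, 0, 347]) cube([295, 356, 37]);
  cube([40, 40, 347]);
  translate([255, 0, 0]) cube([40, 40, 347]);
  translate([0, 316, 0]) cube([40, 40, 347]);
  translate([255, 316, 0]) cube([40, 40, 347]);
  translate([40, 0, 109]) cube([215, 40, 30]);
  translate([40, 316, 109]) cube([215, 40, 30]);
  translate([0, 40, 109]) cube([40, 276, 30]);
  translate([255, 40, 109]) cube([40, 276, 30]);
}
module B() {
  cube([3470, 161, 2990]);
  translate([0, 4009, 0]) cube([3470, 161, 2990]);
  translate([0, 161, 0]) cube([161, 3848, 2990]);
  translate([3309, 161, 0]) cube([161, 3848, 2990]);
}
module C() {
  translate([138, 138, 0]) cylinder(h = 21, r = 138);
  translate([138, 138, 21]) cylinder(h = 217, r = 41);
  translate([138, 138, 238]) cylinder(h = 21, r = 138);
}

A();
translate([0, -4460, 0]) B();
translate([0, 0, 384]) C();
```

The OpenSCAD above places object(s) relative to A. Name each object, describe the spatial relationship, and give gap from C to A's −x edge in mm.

A is a stool. B is a house frame. C is a spool. The house frame is on the floor beside the stool on its −y side. The spool is on top of the stool. The gap from the spool to the stool's −x edge is 0 mm.

The spool's min-x is at 0; the stool's min-x is 0; gap = 0 mm.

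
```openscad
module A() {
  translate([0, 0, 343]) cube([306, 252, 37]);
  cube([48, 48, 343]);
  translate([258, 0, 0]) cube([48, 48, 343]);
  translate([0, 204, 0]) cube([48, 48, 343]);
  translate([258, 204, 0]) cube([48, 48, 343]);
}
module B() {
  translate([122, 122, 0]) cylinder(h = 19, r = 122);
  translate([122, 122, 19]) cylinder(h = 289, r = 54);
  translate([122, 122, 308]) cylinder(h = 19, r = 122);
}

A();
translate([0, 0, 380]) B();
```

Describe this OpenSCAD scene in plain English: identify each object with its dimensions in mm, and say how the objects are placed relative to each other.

A is a simple wooden stool: a rectangular seat 306 mm (x) by 252 mm (y), 37 mm thick, top face at z = 380 mm, on four square legs, each 48×48 mm in cross-section. The legs rest on z = 0, each flush with a corner of the seat.

B is a spool: two coaxial disc flanges of radius 122 mm and thickness 19 mm, joined by a core cylinder of radius 54 mm and height 289 mm. The lower flange rests on z = 0 and the three cylinders share a vertical axis.

The spool is on top of the stool.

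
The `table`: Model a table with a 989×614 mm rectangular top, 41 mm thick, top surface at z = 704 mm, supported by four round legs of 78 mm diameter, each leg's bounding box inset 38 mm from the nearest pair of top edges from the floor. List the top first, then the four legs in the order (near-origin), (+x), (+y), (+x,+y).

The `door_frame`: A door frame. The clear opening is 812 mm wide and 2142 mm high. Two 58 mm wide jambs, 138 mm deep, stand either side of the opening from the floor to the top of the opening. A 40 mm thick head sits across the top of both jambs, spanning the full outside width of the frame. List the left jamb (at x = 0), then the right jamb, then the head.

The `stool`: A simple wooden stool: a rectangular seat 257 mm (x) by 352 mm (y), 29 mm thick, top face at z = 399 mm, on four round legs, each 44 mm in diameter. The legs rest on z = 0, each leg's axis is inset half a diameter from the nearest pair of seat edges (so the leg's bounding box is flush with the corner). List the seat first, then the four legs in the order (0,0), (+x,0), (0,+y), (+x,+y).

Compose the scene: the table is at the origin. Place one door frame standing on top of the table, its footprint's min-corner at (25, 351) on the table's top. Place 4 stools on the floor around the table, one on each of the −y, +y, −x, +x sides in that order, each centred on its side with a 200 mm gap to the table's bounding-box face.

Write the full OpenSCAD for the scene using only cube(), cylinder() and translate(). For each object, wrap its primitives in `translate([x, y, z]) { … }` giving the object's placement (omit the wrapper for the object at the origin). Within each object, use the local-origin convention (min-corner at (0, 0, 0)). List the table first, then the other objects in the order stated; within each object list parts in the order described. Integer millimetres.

translate([0, 0, 663]) cube([989, 614, 41]);
translate([77, 77, 0]) cylinder(h = 663, r = 39);
translate([912, 77, 0]) cylinder(h = 663, r = 39);
translate([77, 537, 0]) cylinder(h = 663, r = 39);
translate([912, 537, 0]) cylinder(h = 663, r = 39);
translate([25, 351, 704]) {
  cube([58, 138, 2142]);
  translate([870, 0, 0]) cube([58, 138, 2142]);
  translate([0, 0, 2142]) cube([928, 138, 40]);
}
translate([366, -552, 0]) {
  translate([0, 0, 370]) cube([257, 352, 29]);
  translate([22, 22, 0]) cylinder(h = 370, r = 22);
  translate([235, 22, 0]) cylinder(h = 370, r = 22);
  translate([22, 330, 0]) cylinder(h = 370, r = 22);
  translate([235, 330, 0]) cylinder(h = 370, r = 22);
}
translate([366, 814, 0]) {
  translate([0, 0, 370]) cube([257, 352, 29]);
  translate([22, 22, 0]) cylinder(h = 370, r = 22);
  translate([235, 22, 0]) cylinder(h = 370, r = 22);
  translate([22, 330, 0]) cylinder(h = 370, r = 22);
  translate([235, 330, 0]) cylinder(h = 370, r = 22);
}
translate([-457, 131, 0]) {
  translate([0, 0, 370]) cube([257, 352, 29]);
  translate([22, 22, 0]) cylinder(h = 370, r = 22);
  translate([235, 22, 0]) cylinder(h = 370, r = 22);
  translate([22, 330, 0]) cylinder(h = 370, r = 22);
  translate([235, 330, 0]) cylinder(h = 370, r = 22);
}
translate([1189, 131, 0]) {
  translate([0, 0, 370]) cube([257, 352, 29]);
  translate([22, 22, 0]) cylinder(h = 370, r = 22);
  translate([235, 22, 0]) cylinder(h = 370, r = 22);
  translate([22, 330, 0]) cylinder(h = 370, r = 22);
  translate([235, 330, 0]) cylinder(h = 370, r = 22);
}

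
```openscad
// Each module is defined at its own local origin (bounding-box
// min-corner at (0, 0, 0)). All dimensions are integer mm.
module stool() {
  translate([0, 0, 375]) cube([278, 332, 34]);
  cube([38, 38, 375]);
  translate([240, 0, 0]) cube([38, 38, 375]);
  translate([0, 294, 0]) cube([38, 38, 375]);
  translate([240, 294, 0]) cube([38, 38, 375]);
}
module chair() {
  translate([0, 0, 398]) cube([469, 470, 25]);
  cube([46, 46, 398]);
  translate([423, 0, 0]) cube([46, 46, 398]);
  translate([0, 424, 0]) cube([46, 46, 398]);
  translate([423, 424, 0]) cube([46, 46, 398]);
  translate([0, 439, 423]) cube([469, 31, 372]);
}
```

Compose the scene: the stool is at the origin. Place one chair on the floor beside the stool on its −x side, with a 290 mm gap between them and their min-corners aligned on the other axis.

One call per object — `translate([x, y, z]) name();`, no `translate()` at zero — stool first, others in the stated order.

stool();
translate([-759, 0, 0]) chair();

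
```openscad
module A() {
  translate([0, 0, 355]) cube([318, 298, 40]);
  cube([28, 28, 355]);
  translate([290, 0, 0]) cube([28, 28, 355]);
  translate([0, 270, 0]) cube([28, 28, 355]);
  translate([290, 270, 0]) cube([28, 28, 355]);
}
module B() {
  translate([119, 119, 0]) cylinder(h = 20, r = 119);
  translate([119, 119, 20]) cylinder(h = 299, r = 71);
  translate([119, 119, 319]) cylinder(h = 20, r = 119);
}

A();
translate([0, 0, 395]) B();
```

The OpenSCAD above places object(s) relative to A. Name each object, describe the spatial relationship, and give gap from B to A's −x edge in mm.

A is a stool. B is a spool. The spool is on top of the stool. The gap from the spool to the stool's −x edge is 0 mm.

The spool's min-x is at 0; the stool's min-x is 0; gap = 0 mm.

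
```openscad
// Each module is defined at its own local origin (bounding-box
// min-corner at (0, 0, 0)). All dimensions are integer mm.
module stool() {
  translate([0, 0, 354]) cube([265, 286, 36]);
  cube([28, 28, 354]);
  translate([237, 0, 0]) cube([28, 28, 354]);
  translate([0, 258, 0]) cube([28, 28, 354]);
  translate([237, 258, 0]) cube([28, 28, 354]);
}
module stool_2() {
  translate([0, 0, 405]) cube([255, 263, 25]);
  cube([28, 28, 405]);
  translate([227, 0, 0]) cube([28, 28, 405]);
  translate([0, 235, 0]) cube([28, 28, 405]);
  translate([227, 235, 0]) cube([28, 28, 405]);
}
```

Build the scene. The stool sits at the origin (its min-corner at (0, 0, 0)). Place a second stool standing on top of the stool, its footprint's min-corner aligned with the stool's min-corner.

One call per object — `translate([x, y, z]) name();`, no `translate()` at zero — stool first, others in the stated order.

stool();
translate([0, 0, 390]) stool_2();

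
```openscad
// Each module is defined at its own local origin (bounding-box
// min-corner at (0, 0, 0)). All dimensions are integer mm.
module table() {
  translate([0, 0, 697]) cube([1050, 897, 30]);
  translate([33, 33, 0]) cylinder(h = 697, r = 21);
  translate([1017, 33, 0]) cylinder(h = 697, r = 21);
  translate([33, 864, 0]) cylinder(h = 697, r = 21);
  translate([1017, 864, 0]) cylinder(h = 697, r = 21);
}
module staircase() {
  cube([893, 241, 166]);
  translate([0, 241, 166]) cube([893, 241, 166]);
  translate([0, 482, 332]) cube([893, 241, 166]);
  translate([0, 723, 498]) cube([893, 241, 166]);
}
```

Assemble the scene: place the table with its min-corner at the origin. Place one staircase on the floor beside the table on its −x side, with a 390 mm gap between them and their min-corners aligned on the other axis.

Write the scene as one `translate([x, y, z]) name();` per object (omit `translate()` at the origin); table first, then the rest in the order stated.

table();
translate([-1283, 0, 0]) staircase();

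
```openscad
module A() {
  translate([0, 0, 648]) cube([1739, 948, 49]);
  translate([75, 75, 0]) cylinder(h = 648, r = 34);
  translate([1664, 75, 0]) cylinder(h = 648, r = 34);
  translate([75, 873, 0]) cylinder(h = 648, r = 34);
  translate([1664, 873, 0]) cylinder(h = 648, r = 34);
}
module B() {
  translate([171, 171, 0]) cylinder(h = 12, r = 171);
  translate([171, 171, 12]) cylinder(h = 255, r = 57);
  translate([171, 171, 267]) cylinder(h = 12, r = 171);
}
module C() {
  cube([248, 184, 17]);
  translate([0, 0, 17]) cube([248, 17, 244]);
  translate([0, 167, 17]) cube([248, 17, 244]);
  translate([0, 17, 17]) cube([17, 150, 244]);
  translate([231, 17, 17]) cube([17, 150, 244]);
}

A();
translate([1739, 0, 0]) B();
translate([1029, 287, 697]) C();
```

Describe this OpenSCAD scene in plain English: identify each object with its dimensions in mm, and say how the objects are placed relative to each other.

A is a rectangular dining table. The top is 1739×948×49 mm with its upper surface at z = 697 mm. It stands on four round legs of 68 mm diameter, each leg's bounding box inset 41 mm from the nearest pair of top edges, running from the floor to the underside of the top.

B is a spool: two coaxial disc flanges of radius 171 mm and thickness 12 mm, joined by a core cylinder of radius 57 mm and height 255 mm. The lower flange rests on z = 0 and the three cylinders share a vertical axis.

C is an open storage box with external size 248×184×261 mm and wall thickness 17 mm (the base is also 17 mm thick). The base covers the whole footprint; the four walls stand on the base, with the y-facing walls full-width and the x-facing walls fitting between their inner faces.

The spool is against the table's +x side, with their −y faces flush. The open box is on top of the table.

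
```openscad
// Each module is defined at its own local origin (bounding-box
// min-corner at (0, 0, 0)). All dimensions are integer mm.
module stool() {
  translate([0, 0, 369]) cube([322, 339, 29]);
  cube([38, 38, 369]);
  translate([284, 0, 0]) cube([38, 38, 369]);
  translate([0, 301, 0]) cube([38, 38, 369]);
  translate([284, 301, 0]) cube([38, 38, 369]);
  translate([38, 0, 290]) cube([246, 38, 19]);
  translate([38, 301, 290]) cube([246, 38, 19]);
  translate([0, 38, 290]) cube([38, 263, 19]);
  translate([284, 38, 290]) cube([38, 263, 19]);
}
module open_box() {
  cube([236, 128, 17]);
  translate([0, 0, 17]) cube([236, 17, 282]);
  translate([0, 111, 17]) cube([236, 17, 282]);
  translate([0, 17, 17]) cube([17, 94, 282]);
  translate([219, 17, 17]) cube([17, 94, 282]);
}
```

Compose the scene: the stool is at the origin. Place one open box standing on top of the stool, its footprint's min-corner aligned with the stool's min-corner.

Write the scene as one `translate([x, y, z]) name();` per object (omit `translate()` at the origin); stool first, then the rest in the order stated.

stool();
translate([0, 0, 398]) open_box();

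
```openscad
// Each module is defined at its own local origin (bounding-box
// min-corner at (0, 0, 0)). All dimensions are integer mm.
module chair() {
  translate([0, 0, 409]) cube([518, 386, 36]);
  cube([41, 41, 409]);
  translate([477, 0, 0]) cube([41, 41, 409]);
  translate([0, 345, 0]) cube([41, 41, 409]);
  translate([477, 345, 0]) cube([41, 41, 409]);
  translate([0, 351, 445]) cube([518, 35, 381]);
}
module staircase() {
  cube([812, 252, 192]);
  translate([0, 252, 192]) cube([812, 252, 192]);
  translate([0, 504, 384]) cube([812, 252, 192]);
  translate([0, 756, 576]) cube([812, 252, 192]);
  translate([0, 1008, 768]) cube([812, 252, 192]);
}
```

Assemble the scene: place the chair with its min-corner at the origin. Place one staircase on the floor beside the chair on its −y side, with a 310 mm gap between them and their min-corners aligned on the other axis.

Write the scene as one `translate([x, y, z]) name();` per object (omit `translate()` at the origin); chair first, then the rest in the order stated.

chair();
translate([0, -1570, 0]) staircase();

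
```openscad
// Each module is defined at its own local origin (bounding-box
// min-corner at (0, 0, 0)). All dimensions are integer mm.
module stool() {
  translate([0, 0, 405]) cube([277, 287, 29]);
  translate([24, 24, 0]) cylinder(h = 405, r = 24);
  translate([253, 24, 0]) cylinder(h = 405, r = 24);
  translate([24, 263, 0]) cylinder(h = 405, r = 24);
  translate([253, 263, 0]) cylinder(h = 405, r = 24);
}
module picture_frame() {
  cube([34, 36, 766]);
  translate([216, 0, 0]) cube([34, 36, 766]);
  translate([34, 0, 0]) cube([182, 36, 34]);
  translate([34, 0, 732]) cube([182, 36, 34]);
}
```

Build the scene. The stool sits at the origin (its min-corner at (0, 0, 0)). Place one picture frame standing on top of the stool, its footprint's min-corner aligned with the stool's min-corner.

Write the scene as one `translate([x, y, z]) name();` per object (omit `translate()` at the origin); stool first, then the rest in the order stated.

stool();
translate([0, 0, 434]) picture_frame();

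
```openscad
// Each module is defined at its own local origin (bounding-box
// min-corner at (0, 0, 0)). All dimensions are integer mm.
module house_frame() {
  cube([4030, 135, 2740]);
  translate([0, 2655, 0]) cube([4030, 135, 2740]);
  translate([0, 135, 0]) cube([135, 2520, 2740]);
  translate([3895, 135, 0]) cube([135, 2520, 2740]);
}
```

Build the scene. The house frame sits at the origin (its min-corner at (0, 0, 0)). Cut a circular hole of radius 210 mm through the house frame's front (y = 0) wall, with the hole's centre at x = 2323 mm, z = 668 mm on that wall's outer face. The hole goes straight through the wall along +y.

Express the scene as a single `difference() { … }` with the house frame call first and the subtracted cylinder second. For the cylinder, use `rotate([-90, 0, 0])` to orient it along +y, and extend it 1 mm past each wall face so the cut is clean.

difference() {
  house_frame();
  translate([2323, -1, 668]) rotate([-90, 0, 0]) cylinder(h = 137, r = 210);
}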